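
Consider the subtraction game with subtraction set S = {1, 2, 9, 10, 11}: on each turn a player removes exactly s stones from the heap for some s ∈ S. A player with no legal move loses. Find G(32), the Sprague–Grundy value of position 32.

n :  0  1  2  3  4  5  6  7  8  9 10 11 12 13 14 15 16 17 18 19 20 21 22 23 24 25 26 27 28 29 30 31 32
G :  0  1  2  0  1  2  0  1  2  3  4  5  3  4  5  3  4  5  0  1  2  0  1  2  0  1  2  3  4  5  3  4  5

5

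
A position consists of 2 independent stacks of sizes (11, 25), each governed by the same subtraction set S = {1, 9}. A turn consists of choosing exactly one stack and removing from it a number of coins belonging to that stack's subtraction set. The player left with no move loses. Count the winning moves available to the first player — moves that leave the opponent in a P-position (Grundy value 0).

All stacks use S = {1, 9}:
G(0) = 0
G(1) = mex{0} = 1
G(2) = mex{1} = 0
G(3) = mex{0} = 1
G(4) = mex{1} = 0
G(5) = mex{0} = 1
G(6) = mex{1} = 0
G(7) = mex{0} = 1
G(8) = mex{1} = 0
G(9) = mex{0,0} = 1
G(10) = mex{1,1} = 0
G(11) = mex{0,0} = 1
G(12) = mex{1,1} = 0
G(13) = mex{0,0} = 1
G(14) = mex{1,1} = 0
G(15) = mex{0,0} = 1
G(16) = mex{1,1} = 0
G(17) = mex{0,0} = 1
G(18) = mex{1,1} = 0
G(19) = mex{0,0} = 1
G(20) = mex{1,1} = 0
G(21) = mex{0,0} = 1
G(22) = mex{1,1} = 0
G(23) = mex{0,0} = 1
G(24) = mex{1,1} = 0
G(25) = mex{0,0} = 1
Stack A: G(11) = 1.
Stack B: G(25) = 1.
Combined Grundy value = 1 ⊕ 1 = 0.
A winning move leaves total XOR = 0, i.e. changes one component's Grundy value g to g ⊕ X where X is the current total.
Stack A: target g' = 1⊕0 = 1, but every legal move changes the Grundy value (mex property), so 0 moves.
Stack B: target g' = 1⊕0 = 1, but every legal move changes the Grundy value (mex property), so 0 moves.

0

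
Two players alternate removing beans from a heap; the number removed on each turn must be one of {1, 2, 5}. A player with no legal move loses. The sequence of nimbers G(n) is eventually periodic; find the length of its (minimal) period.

3

n :  0  1  2  3  4  5  6  7  8  9 10 11 12 13 14
G :  0  1  2  0  1  2  0  1  2  0  1  2  0  1  2
G(n+3) = G(n) holds for n = 0,…,4 (a full window of length max(S) = 5), so the sequence is purely periodic with period 3.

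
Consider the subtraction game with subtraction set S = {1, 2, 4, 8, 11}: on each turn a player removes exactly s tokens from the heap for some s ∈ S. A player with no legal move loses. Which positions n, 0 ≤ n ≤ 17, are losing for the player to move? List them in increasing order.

G(0) = 0
G(1) = mex{0} = 1
G(2) = mex{1,0} = 2
G(3) = mex{2,1} = 0
G(4) = mex{0,2,0} = 1
G(5) = mex{1,0,1} = 2
G(6) = mex{2,1,2} = 0
G(7) = mex{0,2,0} = 1
G(8) = mex{1,0,1,0} = 2
G(9) = mex{2,1,2,1} = 0
G(10) = mex{0,2,0,2} = 1
G(11) = mex{1,0,1,0,0} = 2
G(12) = mex{2,1,2,1,1} = 0
G(13) = mex{0,2,0,2,2} = 1
G(14) = mex{1,0,1,0,0} = 2
G(15) = mex{2,1,2,1,1} = 0
G(16) = mex{0,2,0,2,2} = 1
G(17) = mex{1,0,1,0,0} = 2
P-positions are exactly the n with G(n) = 0.

0, 3, 6, 9, 12, 15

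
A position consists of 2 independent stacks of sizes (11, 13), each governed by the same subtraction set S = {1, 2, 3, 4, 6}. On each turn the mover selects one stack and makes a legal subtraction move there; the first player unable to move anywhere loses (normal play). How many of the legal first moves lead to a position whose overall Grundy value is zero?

All stacks use S = {1, 2, 3, 4, 6}:
G(0) = 0
G(1) = mex{0} = 1
G(2) = mex{1,0} = 2
G(3) = mex{2,1,0} = 3
G(4) = mex{3,2,1,0} = 4
G(5) = mex{4,3,2,1} = 0
G(6) = mex{0,4,3,2,0} = 1
G(7) = mex{1,0,4,3,1} = 2
G(8) = mex{2,1,0,4,2} = 3
G(9) = mex{3,2,1,0,3} = 4
G(10) = mex{4,3,2,1,4} = 0
G(11) = mex{0,4,3,2,0} = 1
G(12) = mex{1,0,4,3,1} = 2
G(13) = mex{2,1,0,4,2} = 3
Stack A: G(11) = 1.
Stack B: G(13) = 3.
Combined Grundy value = 1 ⊕ 3 = 2.
A winning move leaves total XOR = 0, i.e. changes one component's Grundy value g to g ⊕ X where X is the current total.
Stack A: need g' = 1⊕2 = 3. Options: 11−1→G=0, 11−2→G=4, 11−3→G=3, 11−4→G=2, 11−6→G=0. Hits: 1.
Stack B: need g' = 3⊕2 = 1. Options: 13−1→G=2, 13−2→G=1, 13−3→G=0, 13−4→G=4, 13−6→G=2. Hits: 1.

2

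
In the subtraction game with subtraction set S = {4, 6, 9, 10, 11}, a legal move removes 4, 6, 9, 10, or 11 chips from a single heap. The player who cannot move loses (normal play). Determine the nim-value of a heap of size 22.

G(0) = 0
G(1) = mex{} = 0
G(2) = mex{} = 0
G(3) = mex{} = 0
G(4) = mex{0} = 1
G(5) = mex{0} = 1
G(6) = mex{0,0} = 1
G(7) = mex{0,0} = 1
G(8) = mex{1,0} = 2
G(9) = mex{1,0,0} = 2
G(10) = mex{1,1,0,0} = 2
G(11) = mex{1,1,0,0,0} = 2
G(12) = mex{2,1,0,0,0} = 3
G(13) = mex{2,1,1,0,0} = 3
G(14) = mex{2,2,1,1,0} = 3
G(15) = mex{2,2,1,1,1} = 0
G(16) = mex{3,2,1,1,1} = 0
G(17) = mex{3,2,2,1,1} = 0
G(18) = mex{3,3,2,2,1} = 0
G(19) = mex{0,3,2,2,2} = 1
G(20) = mex{0,3,2,2,2} = 1
G(21) = mex{0,0,3,2,2} = 1
G(22) = mex{0,0,3,3,2} = 1

1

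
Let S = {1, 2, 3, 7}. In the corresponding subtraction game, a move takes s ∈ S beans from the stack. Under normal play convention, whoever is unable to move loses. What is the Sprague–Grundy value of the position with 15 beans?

G(0) = 0
G(1) = mex{0} = 1
G(2) = mex{1,0} = 2
G(3) = mex{2,1,0} = 3
G(4) = mex{3,2,1} = 0
G(5) = mex{0,3,2} = 1
G(6) = mex{1,0,3} = 2
G(7) = mex{2,1,0,0} = 3
G(8) = mex{3,2,1,1} = 0
G(9) = mex{0,3,2,2} = 1
G(10) = mex{1,0,3,3} = 2
G(11) = mex{2,1,0,0} = 3
G(12) = mex{3,2,1,1} = 0
G(13) = mex{0,3,2,2} = 1
G(14) = mex{1,0,3,3} = 2
G(15) = mex{2,1,0,0} = 3

3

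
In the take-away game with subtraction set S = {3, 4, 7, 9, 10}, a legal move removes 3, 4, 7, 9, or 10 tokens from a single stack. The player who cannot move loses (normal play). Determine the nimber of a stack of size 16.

n :  0  1  2  3  4  5  6  7  8  9 10 11 12 13 14 15 16
G :  0  0  0  1  1  1  2  2  2  3  3  3  4  0  0  0  1

1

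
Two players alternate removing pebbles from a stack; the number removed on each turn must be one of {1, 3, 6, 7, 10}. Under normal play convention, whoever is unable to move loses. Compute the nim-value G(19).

G(0) = 0
G(1) = mex{0} = 1
G(2) = mex{1} = 0
G(3) = mex{0,0} = 1
G(4) = mex{1,1} = 0
G(5) = mex{0,0} = 1
G(6) = mex{1,1,0} = 2
G(7) = mex{2,0,1,0} = 3
G(8) = mex{3,1,0,1} = 2
G(9) = mex{2,2,1,0} = 3
G(10) = mex{3,3,0,1,0} = 2
G(11) = mex{2,2,1,0,1} = 3
G(12) = mex{3,3,2,1,0} = 4
G(13) = mex{4,2,3,2,1} = 0
G(14) = mex{0,3,2,3,0} = 1
G(15) = mex{1,4,3,2,1} = 0
G(16) = mex{0,0,2,3,2} = 1
G(17) = mex{1,1,3,2,3} = 0
G(18) = mex{0,0,4,3,2} = 1
G(19) = mex{1,1,0,4,3} = 2

2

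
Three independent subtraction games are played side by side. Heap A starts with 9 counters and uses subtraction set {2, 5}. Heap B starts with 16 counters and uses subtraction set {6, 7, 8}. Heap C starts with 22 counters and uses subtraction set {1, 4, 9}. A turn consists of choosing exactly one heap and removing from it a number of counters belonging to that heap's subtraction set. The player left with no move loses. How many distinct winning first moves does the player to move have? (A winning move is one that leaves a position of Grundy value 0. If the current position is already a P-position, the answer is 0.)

Heap A, S = {2, 5}:
G(0) = 0
G(1) = mex{} = 0
G(2) = mex{0} = 1
G(3) = mex{0} = 1
G(4) = mex{1} = 0
G(5) = mex{1,0} = 2
G(6) = mex{0,0} = 1
G(7) = mex{2,1} = 0
G(8) = mex{1,1} = 0
G(9) = mex{0,0} = 1
G_A(9) = 1.
Heap B, S = {6, 7, 8}:
G(0) = 0
G(1) = mex{} = 0
G(2) = mex{} = 0
G(3) = mex{} = 0
G(4) = mex{} = 0
G(5) = mex{} = 0
G(6) = mex{0} = 1
G(7) = mex{0,0} = 1
G(8) = mex{0,0,0} = 1
G(9) = mex{0,0,0} = 1
G(10) = mex{0,0,0} = 1
G(11) = mex{0,0,0} = 1
G(12) = mex{1,0,0} = 2
G(13) = mex{1,1,0} = 2
G(14) = mex{1,1,1} = 0
G(15) = mex{1,1,1} = 0
G(16) = mex{1,1,1} = 0
G_B(16) = 0.
Heap C, S = {1, 4, 9}:
G(0) = 0
G(1) = mex{0} = 1
G(2) = mex{1} = 0
G(3) = mex{0} = 1
G(4) = mex{1,0} = 2
G(5) = mex{2,1} = 0
G(6) = mex{0,0} = 1
G(7) = mex{1,1} = 0
G(8) = mex{0,2} = 1
G(9) = mex{1,0,0} = 2
G(10) = mex{2,1,1} = 0
G(11) = mex{0,0,0} = 1
G(12) = mex{1,1,1} = 0
G(13) = mex{0,2,2} = 1
G(14) = mex{1,0,0} = 2
G(15) = mex{2,1,1} = 0
G(16) = mex{0,0,0} = 1
G(17) = mex{1,1,1} = 0
G(18) = mex{0,2,2} = 1
G(19) = mex{1,0,0} = 2
G(20) = mex{2,1,1} = 0
G(21) = mex{0,0,0} = 1
G(22) = mex{1,1,1} = 0
G_C(22) = 0.
Combined Grundy value = 1 ⊕ 0 ⊕ 0 = 1.
A winning move leaves total XOR = 0, i.e. changes one component's Grundy value g to g ⊕ X where X is the current total.
Heap A: need g' = 1⊕1 = 0. Options: 9−2→G=0, 9−5→G=0. Hits: 2.
Heap B: need g' = 0⊕1 = 1. Options: 16−6→G=1, 16−7→G=1, 16−8→G=1. Hits: 3.
Heap C: need g' = 0⊕1 = 1. Options: 22−1→G=1, 22−4→G=1, 22−9→G=1. Hits: 3.

8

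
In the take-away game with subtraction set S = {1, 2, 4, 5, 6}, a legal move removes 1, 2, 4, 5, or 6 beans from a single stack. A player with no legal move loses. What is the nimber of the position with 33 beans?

0

n :  0  1  2  3  4  5  6  7  8  9 10 11 12 13 14 15 16 17 18 19 20 21 22 23 24 25 26 27 28 29 30 31 32 33
G :  0  1  2  0  1  2  3  4  5  3  0  1  2  0  1  2  3  4  5  3  0  1  2  0  1  2  3  4  5  3  0  1  2  0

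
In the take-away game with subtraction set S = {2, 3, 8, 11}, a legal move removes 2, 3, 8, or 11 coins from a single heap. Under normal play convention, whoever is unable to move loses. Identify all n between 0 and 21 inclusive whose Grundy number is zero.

G(0) = 0
G(1) = mex{} = 0
G(2) = mex{0} = 1
G(3) = mex{0,0} = 1
G(4) = mex{1,0} = 2
G(5) = mex{1,1} = 0
G(6) = mex{2,1} = 0
G(7) = mex{0,2} = 1
G(8) = mex{0,0,0} = 1
G(9) = mex{1,0,0} = 2
G(10) = mex{1,1,1} = 0
G(11) = mex{2,1,1,0} = 3
G(12) = mex{0,2,2,0} = 1
G(13) = mex{3,0,0,1} = 2
G(14) = mex{1,3,0,1} = 2
G(15) = mex{2,1,1,2} = 0
G(16) = mex{2,2,1,0} = 3
G(17) = mex{0,2,2,0} = 1
G(18) = mex{3,0,0,1} = 2
G(19) = mex{1,3,3,1} = 0
G(20) = mex{2,1,1,2} = 0
G(21) = mex{0,2,2,0} = 1
P-positions are exactly the n with G(n) = 0.

0, 1, 5, 6, 10, 15, 19, 20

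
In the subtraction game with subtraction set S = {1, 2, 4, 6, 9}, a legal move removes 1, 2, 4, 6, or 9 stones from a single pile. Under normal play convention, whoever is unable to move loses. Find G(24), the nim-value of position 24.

G(0) = 0
G(1) = mex{0} = 1
G(2) = mex{1,0} = 2
G(3) = mex{2,1} = 0
G(4) = mex{0,2,0} = 1
G(5) = mex{1,0,1} = 2
G(6) = mex{2,1,2,0} = 3
G(7) = mex{3,2,0,1} = 4
G(8) = mex{4,3,1,2} = 0
G(9) = mex{0,4,2,0,0} = 1
G(10) = mex{1,0,3,1,1} = 2
G(11) = mex{2,1,4,2,2} = 0
G(12) = mex{0,2,0,3,0} = 1
G(13) = mex{1,0,1,4,1} = 2
G(14) = mex{2,1,2,0,2} = 3
G(15) = mex{3,2,0,1,3} = 4
G(16) = mex{4,3,1,2,4} = 0
G(17) = mex{0,4,2,0,0} = 1
G(18) = mex{1,0,3,1,1} = 2
G(19) = mex{2,1,4,2,2} = 0
G(20) = mex{0,2,0,3,0} = 1
G(21) = mex{1,0,1,4,1} = 2
G(22) = mex{2,1,2,0,2} = 3
G(23) = mex{3,2,0,1,3} = 4
G(24) = mex{4,3,1,2,4} = 0

0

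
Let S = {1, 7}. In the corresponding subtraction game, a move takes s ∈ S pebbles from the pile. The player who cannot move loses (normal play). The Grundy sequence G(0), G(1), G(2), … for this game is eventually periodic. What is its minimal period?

n :  0  1  2  3  4  5  6  7  8  9 10 11 12 13 14
G :  0  1  0  1  0  1  0  1  0  1  0  1  0  1  0
G(n+2) = G(n) holds for n = 0,…,6 (a full window of length max(S) = 7), so the sequence is purely periodic with period 2.

2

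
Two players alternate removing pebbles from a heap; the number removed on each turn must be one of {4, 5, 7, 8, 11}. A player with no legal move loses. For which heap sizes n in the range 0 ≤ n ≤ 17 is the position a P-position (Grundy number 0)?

0, 1, 2, 3, 15, 16, 17

n :  0  1  2  3  4  5  6  7  8  9 10 11 12 13 14 15 16 17
G :  0  0  0  0  1  1  1  1  2  2  2  2  3  3  3  0  0  0
P-positions are exactly the n with G(n) = 0.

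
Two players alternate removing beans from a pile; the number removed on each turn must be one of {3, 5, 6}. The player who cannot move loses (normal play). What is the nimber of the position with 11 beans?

0

G(0) = 0
G(1) = mex{} = 0
G(2) = mex{} = 0
G(3) = mex{0} = 1
G(4) = mex{0} = 1
G(5) = mex{0,0} = 1
G(6) = mex{1,0,0} = 2
G(7) = mex{1,0,0} = 2
G(8) = mex{1,1,0} = 2
G(9) = mex{2,1,1} = 0
G(10) = mex{2,1,1} = 0
G(11) = mex{2,2,1} = 0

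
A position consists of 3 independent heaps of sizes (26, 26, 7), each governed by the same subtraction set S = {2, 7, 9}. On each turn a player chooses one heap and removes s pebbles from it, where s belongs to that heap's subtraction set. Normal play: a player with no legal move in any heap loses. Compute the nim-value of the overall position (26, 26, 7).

All heaps use S = {2, 7, 9}:
n :  0  1  2  3  4  5  6  7  8  9 10 11 12 13 14 15 16 17 18 19 20 21 22 23 24 25 26
G :  0  0  1  1  0  0  1  1  2  2  3  3  2  2  3  0  0  1  1  0  0  1  1  2  2  3  3
Heap A: G(26) = 3.
Heap B: G(26) = 3.
Heap C: G(7) = 1.
Combined Grundy value = 3 ⊕ 3 ⊕ 1 = 1.

1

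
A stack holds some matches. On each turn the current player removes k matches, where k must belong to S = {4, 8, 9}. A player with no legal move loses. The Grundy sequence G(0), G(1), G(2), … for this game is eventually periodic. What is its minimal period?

n :  0  1  2  3  4  5  6  7  8  9 10 11 12 13 14 15 16 17 18 19 20 21 22 23 24 25 26 27
G :  0  0  0  0  1  1  1  1  2  2  2  2  3  0  0  0  0  1  1  1  1  2  2  2  2  3  0  0
G(n+13) = G(n) holds for n = 0,…,8 (a full window of length max(S) = 9), so the sequence is purely periodic with period 13.

13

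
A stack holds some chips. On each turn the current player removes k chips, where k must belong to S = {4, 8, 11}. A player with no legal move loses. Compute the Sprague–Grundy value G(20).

n :  0  1  2  3  4  5  6  7  8  9 10 11 12 13 14 15 16 17 18 19 20
G :  0  0  0  0  1  1  1  1  2  2  2  2  3  3  3  0  0  0  0  1  1

1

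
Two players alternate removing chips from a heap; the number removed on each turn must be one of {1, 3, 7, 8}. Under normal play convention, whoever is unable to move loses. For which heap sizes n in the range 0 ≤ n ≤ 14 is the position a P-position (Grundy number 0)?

0, 2, 4, 6

n :  0  1  2  3  4  5  6  7  8  9 10 11 12 13 14
G :  0  1  0  1  0  1  0  1  2  3  2  3  2  3  2
P-positions are exactly the n with G(n) = 0.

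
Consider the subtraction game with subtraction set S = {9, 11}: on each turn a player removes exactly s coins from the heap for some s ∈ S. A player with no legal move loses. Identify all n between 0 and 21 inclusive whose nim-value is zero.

0, 1, 2, 3, 4, 5, 6, 7, 8, 20, 21

n :  0  1  2  3  4  5  6  7  8  9 10 11 12 13 14 15 16 17 18 19 20 21
G :  0  0  0  0  0  0  0  0  0  1  1  1  1  1  1  1  1  1  2  2  0  0
P-positions are exactly the n with G(n) = 0.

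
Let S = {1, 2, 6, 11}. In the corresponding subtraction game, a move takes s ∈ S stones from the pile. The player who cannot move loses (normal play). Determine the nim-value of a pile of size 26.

G(0) = 0
G(1) = mex{0} = 1
G(2) = mex{1,0} = 2
G(3) = mex{2,1} = 0
G(4) = mex{0,2} = 1
G(5) = mex{1,0} = 2
G(6) = mex{2,1,0} = 3
G(7) = mex{3,2,1} = 0
G(8) = mex{0,3,2} = 1
G(9) = mex{1,0,0} = 2
G(10) = mex{2,1,1} = 0
G(11) = mex{0,2,2,0} = 1
G(12) = mex{1,0,3,1} = 2
G(13) = mex{2,1,0,2} = 3
G(14) = mex{3,2,1,0} = 4
G(15) = mex{4,3,2,1} = 0
G(16) = mex{0,4,0,2} = 1
G(17) = mex{1,0,1,3} = 2
G(18) = mex{2,1,2,0} = 3
G(19) = mex{3,2,3,1} = 0
G(20) = mex{0,3,4,2} = 1
G(21) = mex{1,0,0,0} = 2
G(22) = mex{2,1,1,1} = 0
G(23) = mex{0,2,2,2} = 1
G(24) = mex{1,0,3,3} = 2
G(25) = mex{2,1,0,4} = 3
G(26) = mex{3,2,1,0} = 4

4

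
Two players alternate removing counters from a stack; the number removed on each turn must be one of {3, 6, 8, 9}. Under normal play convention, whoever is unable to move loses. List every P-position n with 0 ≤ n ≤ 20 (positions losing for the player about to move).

0, 1, 2, 12, 13, 14

n :  0  1  2  3  4  5  6  7  8  9 10 11 12 13 14 15 16 17 18 19 20
G :  0  0  0  1  1  1  2  2  2  3  3  3  0  0  0  1  1  1  2  2  2
P-positions are exactly the n with G(n) = 0.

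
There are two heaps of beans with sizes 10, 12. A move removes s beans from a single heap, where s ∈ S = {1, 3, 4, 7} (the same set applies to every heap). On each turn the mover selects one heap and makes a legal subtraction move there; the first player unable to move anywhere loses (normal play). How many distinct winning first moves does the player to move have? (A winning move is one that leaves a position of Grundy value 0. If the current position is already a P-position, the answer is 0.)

2

All heaps use S = {1, 3, 4, 7}:
G(0) = 0
G(1) = mex{0} = 1
G(2) = mex{1} = 0
G(3) = mex{0,0} = 1
G(4) = mex{1,1,0} = 2
G(5) = mex{2,0,1} = 3
G(6) = mex{3,1,0} = 2
G(7) = mex{2,2,1,0} = 3
G(8) = mex{3,3,2,1} = 0
G(9) = mex{0,2,3,0} = 1
G(10) = mex{1,3,2,1} = 0
G(11) = mex{0,0,3,2} = 1
G(12) = mex{1,1,0,3} = 2
Heap A: G(10) = 0.
Heap B: G(12) = 2.
Combined Grundy value = 0 ⊕ 2 = 2.
A winning move leaves total XOR = 0, i.e. changes one component's Grundy value g to g ⊕ X where X is the current total.
Heap A: need g' = 0⊕2 = 2. Options: 10−1→G=1, 10−3→G=3, 10−4→G=2, 10−7→G=1. Hits: 1.
Heap B: need g' = 2⊕2 = 0. Options: 12−1→G=1, 12−3→G=1, 12−4→G=0, 12−7→G=3. Hits: 1.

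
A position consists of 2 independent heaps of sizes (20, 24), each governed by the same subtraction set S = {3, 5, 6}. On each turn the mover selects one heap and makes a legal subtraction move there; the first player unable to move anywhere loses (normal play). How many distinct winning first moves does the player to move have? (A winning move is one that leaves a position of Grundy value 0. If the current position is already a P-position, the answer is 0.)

4

All heaps use S = {3, 5, 6}:
n :  0  1  2  3  4  5  6  7  8  9 10 11 12 13 14 15 16 17 18 19 20 21 22 23 24
G :  0  0  0  1  1  1  2  2  2  0  0  0  1  1  1  2  2  2  0  0  0  1  1  1  2
Heap A: G(20) = 0.
Heap B: G(24) = 2.
Combined Grundy value = 0 ⊕ 2 = 2.
A winning move leaves total XOR = 0, i.e. changes one component's Grundy value g to g ⊕ X where X is the current total.
Heap A: need g' = 0⊕2 = 2. Options: 20−3→G=2, 20−5→G=2, 20−6→G=1. Hits: 2.
Heap B: need g' = 2⊕2 = 0. Options: 24−3→G=1, 24−5→G=0, 24−6→G=0. Hits: 2.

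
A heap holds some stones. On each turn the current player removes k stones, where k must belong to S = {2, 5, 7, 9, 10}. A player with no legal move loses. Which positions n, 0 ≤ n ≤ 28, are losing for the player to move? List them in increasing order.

n :  0  1  2  3  4  5  6  7  8  9 10 11 12 13 14 15 16 17 18 19 20 21 22 23 24 25 26 27 28
G :  0  0  1  1  0  2  1  3  2  2  3  3  0  4  1  0  0  1  1  4  2  2  3  3  2  4  3  0  0
P-positions are exactly the n with G(n) = 0.

0, 1, 4, 12, 15, 16, 27, 28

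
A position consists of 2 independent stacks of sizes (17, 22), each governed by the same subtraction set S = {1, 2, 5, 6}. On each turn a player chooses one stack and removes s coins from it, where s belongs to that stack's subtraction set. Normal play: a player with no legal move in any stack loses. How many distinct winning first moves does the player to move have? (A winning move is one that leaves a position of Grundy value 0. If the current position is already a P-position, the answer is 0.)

All stacks use S = {1, 2, 5, 6}:
G(0) = 0
G(1) = mex{0} = 1
G(2) = mex{1,0} = 2
G(3) = mex{2,1} = 0
G(4) = mex{0,2} = 1
G(5) = mex{1,0,0} = 2
G(6) = mex{2,1,1,0} = 3
G(7) = mex{3,2,2,1} = 0
G(8) = mex{0,3,0,2} = 1
G(9) = mex{1,0,1,0} = 2
G(10) = mex{2,1,2,1} = 0
G(11) = mex{0,2,3,2} = 1
G(12) = mex{1,0,0,3} = 2
G(13) = mex{2,1,1,0} = 3
G(14) = mex{3,2,2,1} = 0
G(15) = mex{0,3,0,2} = 1
G(16) = mex{1,0,1,0} = 2
G(17) = mex{2,1,2,1} = 0
G(18) = mex{0,2,3,2} = 1
G(19) = mex{1,0,0,3} = 2
G(20) = mex{2,1,1,0} = 3
G(21) = mex{3,2,2,1} = 0
G(22) = mex{0,3,0,2} = 1
Stack A: G(17) = 0.
Stack B: G(22) = 1.
Combined Grundy value = 0 ⊕ 1 = 1.
A winning move leaves total XOR = 0, i.e. changes one component's Grundy value g to g ⊕ X where X is the current total.
Stack A: need g' = 0⊕1 = 1. Options: 17−1→G=2, 17−2→G=1, 17−5→G=2, 17−6→G=1. Hits: 2.
Stack B: need g' = 1⊕1 = 0. Options: 22−1→G=0, 22−2→G=3, 22−5→G=0, 22−6→G=2. Hits: 2.

4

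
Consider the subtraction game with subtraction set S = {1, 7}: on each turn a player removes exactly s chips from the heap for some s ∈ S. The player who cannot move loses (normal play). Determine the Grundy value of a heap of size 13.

n :  0  1  2  3  4  5  6  7  8  9 10 11 12 13
G :  0  1  0  1  0  1  0  1  0  1  0  1  0  1

1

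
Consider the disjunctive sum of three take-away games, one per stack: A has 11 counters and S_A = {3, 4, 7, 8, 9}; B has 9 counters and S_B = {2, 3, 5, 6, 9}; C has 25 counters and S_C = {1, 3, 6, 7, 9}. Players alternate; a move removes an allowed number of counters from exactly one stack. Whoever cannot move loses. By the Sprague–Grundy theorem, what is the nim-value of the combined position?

Stack A, S = {3, 4, 7, 8, 9}:
G(0) = 0
G(1) = mex{} = 0
G(2) = mex{} = 0
G(3) = mex{0} = 1
G(4) = mex{0,0} = 1
G(5) = mex{0,0} = 1
G(6) = mex{1,0} = 2
G(7) = mex{1,1,0} = 2
G(8) = mex{1,1,0,0} = 2
G(9) = mex{2,1,0,0,0} = 3
G(10) = mex{2,2,1,0,0} = 3
G(11) = mex{2,2,1,1,0} = 3
G_A(11) = 3.
Stack B, S = {2, 3, 5, 6, 9}:
n : 0 1 2 3 4 5 6 7 8 9
G : 0 0 1 1 2 2 3 3 0 4
G_B(9) = 4.
Stack C, S = {1, 3, 6, 7, 9}:
n :  0  1  2  3  4  5  6  7  8  9 10 11 12 13 14 15 16 17 18 19 20 21 22 23 24 25
G :  0  1  0  1  0  1  2  3  2  3  2  3  0  1  0  1  0  1  2  3  2  3  2  3  0  1
G_C(25) = 1.
Combined Grundy value = 3 ⊕ 4 ⊕ 1 = 6.

6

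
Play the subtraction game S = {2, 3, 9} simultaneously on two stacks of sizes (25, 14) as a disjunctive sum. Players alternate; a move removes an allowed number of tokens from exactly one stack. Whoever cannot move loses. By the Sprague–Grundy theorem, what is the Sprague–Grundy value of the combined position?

0

All stacks use S = {2, 3, 9}:
n :  0  1  2  3  4  5  6  7  8  9 10 11 12 13 14 15 16 17 18 19 20 21 22 23 24 25
G :  0  0  1  1  2  0  0  1  1  2  2  0  0  1  1  2  0  0  1  1  2  2  0  0  1  1
Stack A: G(25) = 1.
Stack B: G(14) = 1.
Combined Grundy value = 1 ⊕ 1 = 0.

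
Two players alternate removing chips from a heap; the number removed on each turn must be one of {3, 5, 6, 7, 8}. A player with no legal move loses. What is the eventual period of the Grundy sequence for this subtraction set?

G(0) = 0
G(1) = mex{} = 0
G(2) = mex{} = 0
G(3) = mex{0} = 1
G(4) = mex{0} = 1
G(5) = mex{0,0} = 1
G(6) = mex{1,0,0} = 2
G(7) = mex{1,0,0,0} = 2
G(8) = mex{1,1,0,0,0} = 2
G(9) = mex{2,1,1,0,0} = 3
G(10) = mex{2,1,1,1,0} = 3
G(11) = mex{2,2,1,1,1} = 0
G(12) = mex{3,2,2,1,1} = 0
G(13) = mex{3,2,2,2,1} = 0
G(14) = mex{0,3,2,2,2} = 1
G(15) = mex{0,3,3,2,2} = 1
G(16) = mex{0,0,3,3,2} = 1
G(17) = mex{1,0,0,3,3} = 2
G(18) = mex{1,0,0,0,3} = 2
G(19) = mex{1,1,0,0,0} = 2
G(20) = mex{2,1,1,0,0} = 3
G(21) = mex{2,1,1,1,0} = 3
G(22) = mex{2,2,1,1,1} = 0
G(23) = mex{3,2,2,1,1} = 0
G(n+11) = G(n) holds for n = 0,…,7 (a full window of length max(S) = 8), so the sequence is purely periodic with period 11.

11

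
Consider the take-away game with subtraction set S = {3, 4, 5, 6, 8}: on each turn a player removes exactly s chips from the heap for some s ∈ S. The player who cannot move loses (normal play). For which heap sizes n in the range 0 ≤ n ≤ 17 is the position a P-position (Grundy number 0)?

G(0) = 0
G(1) = mex{} = 0
G(2) = mex{} = 0
G(3) = mex{0} = 1
G(4) = mex{0,0} = 1
G(5) = mex{0,0,0} = 1
G(6) = mex{1,0,0,0} = 2
G(7) = mex{1,1,0,0} = 2
G(8) = mex{1,1,1,0,0} = 2
G(9) = mex{2,1,1,1,0} = 3
G(10) = mex{2,2,1,1,0} = 3
G(11) = mex{2,2,2,1,1} = 0
G(12) = mex{3,2,2,2,1} = 0
G(13) = mex{3,3,2,2,1} = 0
G(14) = mex{0,3,3,2,2} = 1
G(15) = mex{0,0,3,3,2} = 1
G(16) = mex{0,0,0,3,2} = 1
G(17) = mex{1,0,0,0,3} = 2
P-positions are exactly the n with G(n) = 0.

0, 1, 2, 11, 12, 13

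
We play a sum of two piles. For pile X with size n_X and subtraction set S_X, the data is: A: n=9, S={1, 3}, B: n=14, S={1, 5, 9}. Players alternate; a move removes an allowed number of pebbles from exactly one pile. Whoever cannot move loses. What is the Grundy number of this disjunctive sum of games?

1

Pile A, S = {1, 3}:
G(0) = 0
G(1) = mex{0} = 1
G(2) = mex{1} = 0
G(3) = mex{0,0} = 1
G(4) = mex{1,1} = 0
G(5) = mex{0,0} = 1
G(6) = mex{1,1} = 0
G(7) = mex{0,0} = 1
G(8) = mex{1,1} = 0
G(9) = mex{0,0} = 1
G_A(9) = 1.
Pile B, S = {1, 5, 9}:
G(0) = 0
G(1) = mex{0} = 1
G(2) = mex{1} = 0
G(3) = mex{0} = 1
G(4) = mex{1} = 0
G(5) = mex{0,0} = 1
G(6) = mex{1,1} = 0
G(7) = mex{0,0} = 1
G(8) = mex{1,1} = 0
G(9) = mex{0,0,0} = 1
G(10) = mex{1,1,1} = 0
G(11) = mex{0,0,0} = 1
G(12) = mex{1,1,1} = 0
G(13) = mex{0,0,0} = 1
G(14) = mex{1,1,1} = 0
G_B(14) = 0.
Combined Grundy value = 1 ⊕ 0 = 1.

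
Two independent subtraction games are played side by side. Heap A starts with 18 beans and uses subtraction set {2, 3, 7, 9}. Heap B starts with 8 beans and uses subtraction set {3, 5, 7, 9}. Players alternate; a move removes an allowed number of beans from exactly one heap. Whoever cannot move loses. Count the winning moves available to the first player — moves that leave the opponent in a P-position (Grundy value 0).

Heap A, S = {2, 3, 7, 9}:
G(0) = 0
G(1) = mex{} = 0
G(2) = mex{0} = 1
G(3) = mex{0,0} = 1
G(4) = mex{1,0} = 2
G(5) = mex{1,1} = 0
G(6) = mex{2,1} = 0
G(7) = mex{0,2,0} = 1
G(8) = mex{0,0,0} = 1
G(9) = mex{1,0,1,0} = 2
G(10) = mex{1,1,1,0} = 2
G(11) = mex{2,1,2,1} = 0
G(12) = mex{2,2,0,1} = 3
G(13) = mex{0,2,0,2} = 1
G(14) = mex{3,0,1,0} = 2
G(15) = mex{1,3,1,0} = 2
G(16) = mex{2,1,2,1} = 0
G(17) = mex{2,2,2,1} = 0
G(18) = mex{0,2,0,2} = 1
G_A(18) = 1.
Heap B, S = {3, 5, 7, 9}:
G(0) = 0
G(1) = mex{} = 0
G(2) = mex{} = 0
G(3) = mex{0} = 1
G(4) = mex{0} = 1
G(5) = mex{0,0} = 1
G(6) = mex{1,0} = 2
G(7) = mex{1,0,0} = 2
G(8) = mex{1,1,0} = 2
G_B(8) = 2.
Combined Grundy value = 1 ⊕ 2 = 3.
A winning move leaves total XOR = 0, i.e. changes one component's Grundy value g to g ⊕ X where X is the current total.
Heap A: need g' = 1⊕3 = 2. Options: 18−2→G=0, 18−3→G=2, 18−7→G=0, 18−9→G=2. Hits: 2.
Heap B: need g' = 2⊕3 = 1. Options: 8−3→G=1, 8−5→G=1, 8−7→G=0. Hits: 2.

4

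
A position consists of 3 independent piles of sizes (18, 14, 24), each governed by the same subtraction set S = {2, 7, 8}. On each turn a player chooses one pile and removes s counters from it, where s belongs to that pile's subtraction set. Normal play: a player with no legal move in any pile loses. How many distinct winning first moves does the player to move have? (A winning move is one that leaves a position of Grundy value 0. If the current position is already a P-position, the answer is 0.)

All piles use S = {2, 7, 8}:
n :  0  1  2  3  4  5  6  7  8  9 10 11 12 13 14 15 16 17 18 19 20 21 22 23 24
G :  0  0  1  1  0  0  1  1  2  2  0  3  1  2  0  0  1  1  2  0  0  1  1  2  0
Pile A: G(18) = 2.
Pile B: G(14) = 0.
Pile C: G(24) = 0.
Combined Grundy value = 2 ⊕ 0 ⊕ 0 = 2.
A winning move leaves total XOR = 0, i.e. changes one component's Grundy value g to g ⊕ X where X is the current total.
Pile A: need g' = 2⊕2 = 0. Options: 18−2→G=1, 18−7→G=3, 18−8→G=0. Hits: 1.
Pile B: need g' = 0⊕2 = 2. Options: 14−2→G=1, 14−7→G=1, 14−8→G=1. Hits: 0.
Pile C: need g' = 0⊕2 = 2. Options: 24−2→G=1, 24−7→G=1, 24−8→G=1. Hits: 0.

1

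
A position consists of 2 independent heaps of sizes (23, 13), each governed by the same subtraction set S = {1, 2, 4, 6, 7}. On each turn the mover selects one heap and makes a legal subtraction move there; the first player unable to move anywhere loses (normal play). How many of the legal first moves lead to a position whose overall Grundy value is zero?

2

All heaps use S = {1, 2, 4, 6, 7}:
G(0) = 0
G(1) = mex{0} = 1
G(2) = mex{1,0} = 2
G(3) = mex{2,1} = 0
G(4) = mex{0,2,0} = 1
G(5) = mex{1,0,1} = 2
G(6) = mex{2,1,2,0} = 3
G(7) = mex{3,2,0,1,0} = 4
G(8) = mex{4,3,1,2,1} = 0
G(9) = mex{0,4,2,0,2} = 1
G(10) = mex{1,0,3,1,0} = 2
G(11) = mex{2,1,4,2,1} = 0
G(12) = mex{0,2,0,3,2} = 1
G(13) = mex{1,0,1,4,3} = 2
G(14) = mex{2,1,2,0,4} = 3
G(15) = mex{3,2,0,1,0} = 4
G(16) = mex{4,3,1,2,1} = 0
G(17) = mex{0,4,2,0,2} = 1
G(18) = mex{1,0,3,1,0} = 2
G(19) = mex{2,1,4,2,1} = 0
G(20) = mex{0,2,0,3,2} = 1
G(21) = mex{1,0,1,4,3} = 2
G(22) = mex{2,1,2,0,4} = 3
G(23) = mex{3,2,0,1,0} = 4
Heap A: G(23) = 4.
Heap B: G(13) = 2.
Combined Grundy value = 4 ⊕ 2 = 6.
A winning move leaves total XOR = 0, i.e. changes one component's Grundy value g to g ⊕ X where X is the current total.
Heap A: need g' = 4⊕6 = 2. Options: 23−1→G=3, 23−2→G=2, 23−4→G=0, 23−6→G=1, 23−7→G=0. Hits: 1.
Heap B: need g' = 2⊕6 = 4. Options: 13−1→G=1, 13−2→G=0, 13−4→G=1, 13−6→G=4, 13−7→G=3. Hits: 1.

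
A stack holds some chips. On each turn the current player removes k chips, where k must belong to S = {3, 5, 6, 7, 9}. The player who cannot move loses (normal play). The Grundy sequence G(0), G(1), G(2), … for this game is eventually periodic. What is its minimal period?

n :  0  1  2  3  4  5  6  7  8  9 10 11 12 13 14 15 16 17 18 19 20 21 22 23 24 25
G :  0  0  0  1  1  1  2  2  2  3  3  3  0  0  0  1  1  1  2  2  2  3  3  3  0  0
G(n+12) = G(n) holds for n = 0,…,8 (a full window of length max(S) = 9), so the sequence is purely periodic with period 12.

12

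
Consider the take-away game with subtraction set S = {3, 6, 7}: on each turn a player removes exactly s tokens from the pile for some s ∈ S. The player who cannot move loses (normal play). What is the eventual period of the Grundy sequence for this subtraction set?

10

G(0) = 0
G(1) = mex{} = 0
G(2) = mex{} = 0
G(3) = mex{0} = 1
G(4) = mex{0} = 1
G(5) = mex{0} = 1
G(6) = mex{1,0} = 2
G(7) = mex{1,0,0} = 2
G(8) = mex{1,0,0} = 2
G(9) = mex{2,1,0} = 3
G(10) = mex{2,1,1} = 0
G(11) = mex{2,1,1} = 0
G(12) = mex{3,2,1} = 0
G(13) = mex{0,2,2} = 1
G(14) = mex{0,2,2} = 1
G(15) = mex{0,3,2} = 1
G(16) = mex{1,0,3} = 2
G(17) = mex{1,0,0} = 2
G(18) = mex{1,0,0} = 2
G(19) = mex{2,1,0} = 3
G(20) = mex{2,1,1} = 0
G(21) = mex{2,1,1} = 0
G(n+10) = G(n) holds for n = 0,…,6 (a full window of length max(S) = 7), so the sequence is purely periodic with period 10.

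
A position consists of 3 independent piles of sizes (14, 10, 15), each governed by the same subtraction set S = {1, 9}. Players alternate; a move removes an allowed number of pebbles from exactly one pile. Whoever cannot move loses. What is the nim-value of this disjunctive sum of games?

1

All piles use S = {1, 9}:
n :  0  1  2  3  4  5  6  7  8  9 10 11 12 13 14 15
G :  0  1  0  1  0  1  0  1  0  1  0  1  0  1  0  1
Pile A: G(14) = 0.
Pile B: G(10) = 0.
Pile C: G(15) = 1.
Combined Grundy value = 0 ⊕ 0 ⊕ 1 = 1.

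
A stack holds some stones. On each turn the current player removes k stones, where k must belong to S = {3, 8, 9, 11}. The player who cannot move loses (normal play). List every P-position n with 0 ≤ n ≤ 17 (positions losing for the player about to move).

n :  0  1  2  3  4  5  6  7  8  9 10 11 12 13 14 15 16 17
G :  0  0  0  1  1  1  0  0  2  1  1  3  2  2  2  3  3  3
P-positions are exactly the n with G(n) = 0.

0, 1, 2, 6, 7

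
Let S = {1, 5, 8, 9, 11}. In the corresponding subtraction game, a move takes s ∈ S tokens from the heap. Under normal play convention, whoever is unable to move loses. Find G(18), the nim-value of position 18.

G(0) = 0
G(1) = mex{0} = 1
G(2) = mex{1} = 0
G(3) = mex{0} = 1
G(4) = mex{1} = 0
G(5) = mex{0,0} = 1
G(6) = mex{1,1} = 0
G(7) = mex{0,0} = 1
G(8) = mex{1,1,0} = 2
G(9) = mex{2,0,1,0} = 3
G(10) = mex{3,1,0,1} = 2
G(11) = mex{2,0,1,0,0} = 3
G(12) = mex{3,1,0,1,1} = 2
G(13) = mex{2,2,1,0,0} = 3
G(14) = mex{3,3,0,1,1} = 2
G(15) = mex{2,2,1,0,0} = 3
G(16) = mex{3,3,2,1,1} = 0
G(17) = mex{0,2,3,2,0} = 1
G(18) = mex{1,3,2,3,1} = 0

0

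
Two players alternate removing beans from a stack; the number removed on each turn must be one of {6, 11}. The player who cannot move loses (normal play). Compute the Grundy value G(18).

0

G(0) = 0
G(1) = mex{} = 0
G(2) = mex{} = 0
G(3) = mex{} = 0
G(4) = mex{} = 0
G(5) = mex{} = 0
G(6) = mex{0} = 1
G(7) = mex{0} = 1
G(8) = mex{0} = 1
G(9) = mex{0} = 1
G(10) = mex{0} = 1
G(11) = mex{0,0} = 1
G(12) = mex{1,0} = 2
G(13) = mex{1,0} = 2
G(14) = mex{1,0} = 2
G(15) = mex{1,0} = 2
G(16) = mex{1,0} = 2
G(17) = mex{1,1} = 0
G(18) = mex{2,1} = 0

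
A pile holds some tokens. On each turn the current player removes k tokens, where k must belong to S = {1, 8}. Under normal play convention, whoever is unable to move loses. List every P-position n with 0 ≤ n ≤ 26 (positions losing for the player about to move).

n :  0  1  2  3  4  5  6  7  8  9 10 11 12 13 14 15 16 17 18 19 20 21 22 23 24 25 26
G :  0  1  0  1  0  1  0  1  2  0  1  0  1  0  1  0  1  2  0  1  0  1  0  1  0  1  2
P-positions are exactly the n with G(n) = 0.

0, 2, 4, 6, 9, 11, 13, 15, 18, 20, 22, 24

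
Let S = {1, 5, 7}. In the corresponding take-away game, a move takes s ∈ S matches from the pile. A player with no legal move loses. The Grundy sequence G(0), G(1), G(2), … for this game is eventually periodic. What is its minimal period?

G(0) = 0
G(1) = mex{0} = 1
G(2) = mex{1} = 0
G(3) = mex{0} = 1
G(4) = mex{1} = 0
G(5) = mex{0,0} = 1
G(6) = mex{1,1} = 0
G(7) = mex{0,0,0} = 1
G(8) = mex{1,1,1} = 0
G(9) = mex{0,0,0} = 1
G(10) = mex{1,1,1} = 0
G(11) = mex{0,0,0} = 1
G(12) = mex{1,1,1} = 0
G(13) = mex{0,0,0} = 1
G(14) = mex{1,1,1} = 0
G(n+2) = G(n) holds for n = 0,…,6 (a full window of length max(S) = 7), so the sequence is purely periodic with period 2.

2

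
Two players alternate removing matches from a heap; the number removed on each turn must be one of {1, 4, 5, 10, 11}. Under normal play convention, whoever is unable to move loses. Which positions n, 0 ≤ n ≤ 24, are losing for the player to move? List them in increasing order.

G(0) = 0
G(1) = mex{0} = 1
G(2) = mex{1} = 0
G(3) = mex{0} = 1
G(4) = mex{1,0} = 2
G(5) = mex{2,1,0} = 3
G(6) = mex{3,0,1} = 2
G(7) = mex{2,1,0} = 3
G(8) = mex{3,2,1} = 0
G(9) = mex{0,3,2} = 1
G(10) = mex{1,2,3,0} = 4
G(11) = mex{4,3,2,1,0} = 5
G(12) = mex{5,0,3,0,1} = 2
G(13) = mex{2,1,0,1,0} = 3
G(14) = mex{3,4,1,2,1} = 0
G(15) = mex{0,5,4,3,2} = 1
G(16) = mex{1,2,5,2,3} = 0
G(17) = mex{0,3,2,3,2} = 1
G(18) = mex{1,0,3,0,3} = 2
G(19) = mex{2,1,0,1,0} = 3
G(20) = mex{3,0,1,4,1} = 2
G(21) = mex{2,1,0,5,4} = 3
G(22) = mex{3,2,1,2,5} = 0
G(23) = mex{0,3,2,3,2} = 1
G(24) = mex{1,2,3,0,3} = 4
P-positions are exactly the n with G(n) = 0.

0, 2, 8, 14, 16, 22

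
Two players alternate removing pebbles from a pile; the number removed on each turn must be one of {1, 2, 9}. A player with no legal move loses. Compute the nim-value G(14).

G(0) = 0
G(1) = mex{0} = 1
G(2) = mex{1,0} = 2
G(3) = mex{2,1} = 0
G(4) = mex{0,2} = 1
G(5) = mex{1,0} = 2
G(6) = mex{2,1} = 0
G(7) = mex{0,2} = 1
G(8) = mex{1,0} = 2
G(9) = mex{2,1,0} = 3
G(10) = mex{3,2,1} = 0
G(11) = mex{0,3,2} = 1
G(12) = mex{1,0,0} = 2
G(13) = mex{2,1,1} = 0
G(14) = mex{0,2,2} = 1

1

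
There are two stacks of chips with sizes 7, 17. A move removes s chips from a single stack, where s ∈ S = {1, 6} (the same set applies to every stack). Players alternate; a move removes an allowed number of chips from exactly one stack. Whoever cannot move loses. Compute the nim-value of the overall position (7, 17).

1

All stacks use S = {1, 6}:
n :  0  1  2  3  4  5  6  7  8  9 10 11 12 13 14 15 16 17
G :  0  1  0  1  0  1  2  0  1  0  1  0  1  2  0  1  0  1
Stack A: G(7) = 0.
Stack B: G(17) = 1.
Combined Grundy value = 0 ⊕ 1 = 1.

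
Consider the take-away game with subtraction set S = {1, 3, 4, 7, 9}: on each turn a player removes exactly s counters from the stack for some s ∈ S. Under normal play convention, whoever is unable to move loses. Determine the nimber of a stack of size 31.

G(0) = 0
G(1) = mex{0} = 1
G(2) = mex{1} = 0
G(3) = mex{0,0} = 1
G(4) = mex{1,1,0} = 2
G(5) = mex{2,0,1} = 3
G(6) = mex{3,1,0} = 2
G(7) = mex{2,2,1,0} = 3
G(8) = mex{3,3,2,1} = 0
G(9) = mex{0,2,3,0,0} = 1
G(10) = mex{1,3,2,1,1} = 0
G(11) = mex{0,0,3,2,0} = 1
G(12) = mex{1,1,0,3,1} = 2
G(13) = mex{2,0,1,2,2} = 3
G(14) = mex{3,1,0,3,3} = 2
G(15) = mex{2,2,1,0,2} = 3
G(16) = mex{3,3,2,1,3} = 0
G(17) = mex{0,2,3,0,0} = 1
G(18) = mex{1,3,2,1,1} = 0
G(19) = mex{0,0,3,2,0} = 1
G(20) = mex{1,1,0,3,1} = 2
G(21) = mex{2,0,1,2,2} = 3
G(22) = mex{3,1,0,3,3} = 2
G(23) = mex{2,2,1,0,2} = 3
G(24) = mex{3,3,2,1,3} = 0
G(25) = mex{0,2,3,0,0} = 1
G(26) = mex{1,3,2,1,1} = 0
G(27) = mex{0,0,3,2,0} = 1
G(28) = mex{1,1,0,3,1} = 2
G(29) = mex{2,0,1,2,2} = 3
G(30) = mex{3,1,0,3,3} = 2
G(31) = mex{2,2,1,0,2} = 3

3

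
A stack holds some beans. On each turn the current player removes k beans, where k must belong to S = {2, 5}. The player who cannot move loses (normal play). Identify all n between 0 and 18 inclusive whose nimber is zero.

0, 1, 4, 7, 8, 11, 14, 15, 18

G(0) = 0
G(1) = mex{} = 0
G(2) = mex{0} = 1
G(3) = mex{0} = 1
G(4) = mex{1} = 0
G(5) = mex{1,0} = 2
G(6) = mex{0,0} = 1
G(7) = mex{2,1} = 0
G(8) = mex{1,1} = 0
G(9) = mex{0,0} = 1
G(10) = mex{0,2} = 1
G(11) = mex{1,1} = 0
G(12) = mex{1,0} = 2
G(13) = mex{0,0} = 1
G(14) = mex{2,1} = 0
G(15) = mex{1,1} = 0
G(16) = mex{0,0} = 1
G(17) = mex{0,2} = 1
G(18) = mex{1,1} = 0
P-positions are exactly the n with G(n) = 0.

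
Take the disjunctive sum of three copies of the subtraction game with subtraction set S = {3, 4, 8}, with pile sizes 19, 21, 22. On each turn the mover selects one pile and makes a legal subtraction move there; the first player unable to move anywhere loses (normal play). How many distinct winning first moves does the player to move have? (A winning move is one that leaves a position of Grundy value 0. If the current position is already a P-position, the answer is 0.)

All piles use S = {3, 4, 8}:
n :  0  1  2  3  4  5  6  7  8  9 10 11 12 13 14 15 16 17 18 19 20 21 22
G :  0  0  0  1  1  1  2  0  2  3  1  3  0  0  0  1  1  1  2  0  2  3  1
Pile A: G(19) = 0.
Pile B: G(21) = 3.
Pile C: G(22) = 1.
Combined Grundy value = 0 ⊕ 3 ⊕ 1 = 2.
A winning move leaves total XOR = 0, i.e. changes one component's Grundy value g to g ⊕ X where X is the current total.
Pile A: need g' = 0⊕2 = 2. Options: 19−3→G=1, 19−4→G=1, 19−8→G=3. Hits: 0.
Pile B: need g' = 3⊕2 = 1. Options: 21−3→G=2, 21−4→G=1, 21−8→G=0. Hits: 1.
Pile C: need g' = 1⊕2 = 3. Options: 22−3→G=0, 22−4→G=2, 22−8→G=0. Hits: 0.

1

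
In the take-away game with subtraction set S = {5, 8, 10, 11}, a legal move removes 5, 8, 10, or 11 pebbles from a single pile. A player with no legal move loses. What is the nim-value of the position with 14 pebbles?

G(0) = 0
G(1) = mex{} = 0
G(2) = mex{} = 0
G(3) = mex{} = 0
G(4) = mex{} = 0
G(5) = mex{0} = 1
G(6) = mex{0} = 1
G(7) = mex{0} = 1
G(8) = mex{0,0} = 1
G(9) = mex{0,0} = 1
G(10) = mex{1,0,0} = 2
G(11) = mex{1,0,0,0} = 2
G(12) = mex{1,0,0,0} = 2
G(13) = mex{1,1,0,0} = 2
G(14) = mex{1,1,0,0} = 2

2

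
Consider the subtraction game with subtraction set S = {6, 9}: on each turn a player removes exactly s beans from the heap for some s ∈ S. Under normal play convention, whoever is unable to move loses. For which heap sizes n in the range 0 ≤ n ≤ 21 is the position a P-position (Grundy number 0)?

0, 1, 2, 3, 4, 5, 15, 16, 17, 18, 19, 20

n :  0  1  2  3  4  5  6  7  8  9 10 11 12 13 14 15 16 17 18 19 20 21
G :  0  0  0  0  0  0  1  1  1  1  1  1  2  2  2  0  0  0  0  0  0  1
P-positions are exactly the n with G(n) = 0.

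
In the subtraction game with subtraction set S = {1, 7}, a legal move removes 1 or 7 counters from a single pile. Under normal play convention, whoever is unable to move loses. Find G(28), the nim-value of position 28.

G(0) = 0
G(1) = mex{0} = 1
G(2) = mex{1} = 0
G(3) = mex{0} = 1
G(4) = mex{1} = 0
G(5) = mex{0} = 1
G(6) = mex{1} = 0
G(7) = mex{0,0} = 1
G(8) = mex{1,1} = 0
G(9) = mex{0,0} = 1
G(10) = mex{1,1} = 0
G(11) = mex{0,0} = 1
G(12) = mex{1,1} = 0
G(13) = mex{0,0} = 1
G(14) = mex{1,1} = 0
G(15) = mex{0,0} = 1
G(16) = mex{1,1} = 0
G(17) = mex{0,0} = 1
G(18) = mex{1,1} = 0
G(19) = mex{0,0} = 1
G(20) = mex{1,1} = 0
G(21) = mex{0,0} = 1
G(22) = mex{1,1} = 0
G(23) = mex{0,0} = 1
G(24) = mex{1,1} = 0
G(25) = mex{0,0} = 1
G(26) = mex{1,1} = 0
G(27) = mex{0,0} = 1
G(28) = mex{1,1} = 0

0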